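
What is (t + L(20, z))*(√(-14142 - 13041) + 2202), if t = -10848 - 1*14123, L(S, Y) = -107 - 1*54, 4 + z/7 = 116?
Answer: -55340664 - 25132*I*√27183 ≈ -5.5341e+7 - 4.1436e+6*I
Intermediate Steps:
z = 784 (z = -28 + 7*116 = -28 + 812 = 784)
L(S, Y) = -161 (L(S, Y) = -107 - 54 = -161)
t = -24971 (t = -10848 - 14123 = -24971)
(t + L(20, z))*(√(-14142 - 13041) + 2202) = (-24971 - 161)*(√(-14142 - 13041) + 2202) = -25132*(√(-27183) + 2202) = -25132*(I*√27183 + 2202) = -25132*(2202 + I*√27183) = -55340664 - 25132*I*√27183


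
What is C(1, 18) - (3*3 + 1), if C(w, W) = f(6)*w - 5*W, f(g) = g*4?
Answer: -76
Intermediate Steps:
f(g) = 4*g
C(w, W) = -5*W + 24*w (C(w, W) = (4*6)*w - 5*W = 24*w - 5*W = -5*W + 24*w)
C(1, 18) - (3*3 + 1) = (-5*18 + 24*1) - (3*3 + 1) = (-90 + 24) - (9 + 1) = -66 - 1*10 = -66 - 10 = -76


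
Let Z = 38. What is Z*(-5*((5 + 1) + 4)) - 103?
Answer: -2003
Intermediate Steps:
Z*(-5*((5 + 1) + 4)) - 103 = 38*(-5*((5 + 1) + 4)) - 103 = 38*(-5*(6 + 4)) - 103 = 38*(-5*10) - 103 = 38*(-50) - 103 = -1900 - 103 = -2003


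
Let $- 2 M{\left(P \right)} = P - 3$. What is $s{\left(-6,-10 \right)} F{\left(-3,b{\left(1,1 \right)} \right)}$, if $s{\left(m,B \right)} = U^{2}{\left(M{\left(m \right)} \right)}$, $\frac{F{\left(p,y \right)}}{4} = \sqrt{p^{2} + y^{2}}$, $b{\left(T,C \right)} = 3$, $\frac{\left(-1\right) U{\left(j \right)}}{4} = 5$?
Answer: $4800 \sqrt{2} \approx 6788.2$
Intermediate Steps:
$M{\left(P \right)} = \frac{3}{2} - \frac{P}{2}$ ($M{\left(P \right)} = - \frac{P - 3}{2} = - \frac{-3 + P}{2} = \frac{3}{2} - \frac{P}{2}$)
$U{\left(j \right)} = -20$ ($U{\left(j \right)} = \left(-4\right) 5 = -20$)
$F{\left(p,y \right)} = 4 \sqrt{p^{2} + y^{2}}$
$s{\left(m,B \right)} = 400$ ($s{\left(m,B \right)} = \left(-20\right)^{2} = 400$)
$s{\left(-6,-10 \right)} F{\left(-3,b{\left(1,1 \right)} \right)} = 400 \cdot 4 \sqrt{\left(-3\right)^{2} + 3^{2}} = 400 \cdot 4 \sqrt{9 + 9} = 400 \cdot 4 \sqrt{18} = 400 \cdot 4 \cdot 3 \sqrt{2} = 400 \cdot 12 \sqrt{2} = 4800 \sqrt{2}$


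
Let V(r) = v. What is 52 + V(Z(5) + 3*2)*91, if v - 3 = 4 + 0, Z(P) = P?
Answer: 689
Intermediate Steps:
v = 7 (v = 3 + (4 + 0) = 3 + 4 = 7)
V(r) = 7
52 + V(Z(5) + 3*2)*91 = 52 + 7*91 = 52 + 637 = 689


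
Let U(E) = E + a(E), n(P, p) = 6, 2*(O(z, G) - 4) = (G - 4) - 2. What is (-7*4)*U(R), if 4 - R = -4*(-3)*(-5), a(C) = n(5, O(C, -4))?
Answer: -1960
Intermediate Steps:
O(z, G) = 1 + G/2 (O(z, G) = 4 + ((G - 4) - 2)/2 = 4 + ((-4 + G) - 2)/2 = 4 + (-6 + G)/2 = 4 + (-3 + G/2) = 1 + G/2)
a(C) = 6
R = 64 (R = 4 - (-4*(-3))*(-5) = 4 - 12*(-5) = 4 - 1*(-60) = 4 + 60 = 64)
U(E) = 6 + E (U(E) = E + 6 = 6 + E)
(-7*4)*U(R) = (-7*4)*(6 + 64) = -28*70 = -1960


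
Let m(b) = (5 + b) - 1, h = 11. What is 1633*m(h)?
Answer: 24495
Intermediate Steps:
m(b) = 4 + b
1633*m(h) = 1633*(4 + 11) = 1633*15 = 24495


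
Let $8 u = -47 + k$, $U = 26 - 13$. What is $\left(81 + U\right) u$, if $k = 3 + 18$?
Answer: $- \frac{611}{2} \approx -305.5$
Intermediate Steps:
$k = 21$
$U = 13$ ($U = 26 - 13 = 13$)
$u = - \frac{13}{4}$ ($u = \frac{-47 + 21}{8} = \frac{1}{8} \left(-26\right) = - \frac{13}{4} \approx -3.25$)
$\left(81 + U\right) u = \left(81 + 13\right) \left(- \frac{13}{4}\right) = 94 \left(- \frac{13}{4}\right) = - \frac{611}{2}$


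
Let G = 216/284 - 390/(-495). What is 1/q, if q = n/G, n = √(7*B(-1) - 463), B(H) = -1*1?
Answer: -1814*I*√470/550605 ≈ -0.071424*I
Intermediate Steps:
B(H) = -1
G = 3628/2343 (G = 216*(1/284) - 390*(-1/495) = 54/71 + 26/33 = 3628/2343 ≈ 1.5484)
n = I*√470 (n = √(7*(-1) - 463) = √(-7 - 463) = √(-470) = I*√470 ≈ 21.679*I)
q = 2343*I*√470/3628 (q = (I*√470)/(3628/2343) = (I*√470)*(2343/3628) = 2343*I*√470/3628 ≈ 14.001*I)
1/q = 1/(2343*I*√470/3628) = -1814*I*√470/550605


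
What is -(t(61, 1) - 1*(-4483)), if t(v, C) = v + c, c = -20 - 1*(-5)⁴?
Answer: -3899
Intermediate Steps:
c = -645 (c = -20 - 1*625 = -20 - 625 = -645)
t(v, C) = -645 + v (t(v, C) = v - 645 = -645 + v)
-(t(61, 1) - 1*(-4483)) = -((-645 + 61) - 1*(-4483)) = -(-584 + 4483) = -1*3899 = -3899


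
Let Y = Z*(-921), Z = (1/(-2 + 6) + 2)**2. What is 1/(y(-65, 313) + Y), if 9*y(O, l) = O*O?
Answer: -144/603809 ≈ -0.00023849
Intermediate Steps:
Z = 81/16 (Z = (1/4 + 2)**2 = (9/4)**2 = 81/16 ≈ 5.0625)
y(O, l) = O**2/9 (y(O, l) = (O*O)/9 = O**2/9)
Y = -74601/16 (Y = (81/16)*(-921) = -74601/16 ≈ -4662.6)
1/(y(-65, 313) + Y) = 1/((1/9)*(-65)**2 - 74601/16) = 1/((1/9)*4225 - 74601/16) = 1/(4225/9 - 74601/16) = 1/(-603809/144) = -144/603809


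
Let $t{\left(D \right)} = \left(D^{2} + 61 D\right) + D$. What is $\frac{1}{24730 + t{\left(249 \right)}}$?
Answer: $\frac{1}{102169} \approx 9.7877 \cdot 10^{-6}$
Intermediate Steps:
$t{\left(D \right)} = D^{2} + 62 D$
$\frac{1}{24730 + t{\left(249 \right)}} = \frac{1}{24730 + 249 \left(62 + 249\right)} = \frac{1}{24730 + 249 \cdot 311} = \frac{1}{24730 + 77439} = \frac{1}{102169}$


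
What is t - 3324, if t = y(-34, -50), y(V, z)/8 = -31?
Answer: -3572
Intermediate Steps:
y(V, z) = -248 (y(V, z) = 8*(-31) = -248)
t = -248
t - 3324 = -248 - 3324 = -3572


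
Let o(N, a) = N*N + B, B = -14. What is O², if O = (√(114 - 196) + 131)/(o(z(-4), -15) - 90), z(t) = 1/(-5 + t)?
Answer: 112055319/70946929 + 1718982*I*√82/70946929 ≈ 1.5794 + 0.2194*I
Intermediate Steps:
o(N, a) = -14 + N² (o(N, a) = N*N - 14 = N² - 14 = -14 + N²)
O = -10611/8423 - 81*I*√82/8423 (O = (√(114 - 196) + 131)/((-14 + (1/(-5 - 4))²) - 90) = (√(-82) + 131)/((-14 + (1/(-9))²) - 90) = (I*√82 + 131)/((-14 + (-⅑)²) - 90) = (131 + I*√82)/((-14 + 1/81) - 90) = (131 + I*√82)/(-1133/81 - 90) = (131 + I*√82)/(-8423/81) = (131 + I*√82)*(-81/8423) = -10611/8423 - 81*I*√82/8423 ≈ -1.2598 - 0.087081*I)
O² = (-10611/8423 - 81*I*√82/8423)²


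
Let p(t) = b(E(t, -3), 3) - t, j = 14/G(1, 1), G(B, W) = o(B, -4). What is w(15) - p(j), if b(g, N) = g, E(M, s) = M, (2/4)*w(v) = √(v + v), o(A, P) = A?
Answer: 2*√30 ≈ 10.954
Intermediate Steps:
w(v) = 2*√2*√v (w(v) = 2*√(v + v) = 2*√(2*v) = 2*(√2*√v) = 2*√2*√v)
G(B, W) = B
j = 14 (j = 14/1 = 14*1 = 14)
p(t) = 0 (p(t) = t - t = 0)
w(15) - p(j) = 2*√2*√15 - 1*0 = 2*√30 + 0 = 2*√30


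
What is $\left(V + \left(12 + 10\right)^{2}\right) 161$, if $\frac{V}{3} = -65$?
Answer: $46529$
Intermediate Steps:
$V = -195$ ($V = 3 \left(-65\right) = -195$)
$\left(V + \left(12 + 10\right)^{2}\right) 161 = \left(-195 + \left(12 + 10\right)^{2}\right) 161 = \left(-195 + 22^{2}\right) 161 = \left(-195 + 484\right) 161 = 289 \cdot 161 = 46529$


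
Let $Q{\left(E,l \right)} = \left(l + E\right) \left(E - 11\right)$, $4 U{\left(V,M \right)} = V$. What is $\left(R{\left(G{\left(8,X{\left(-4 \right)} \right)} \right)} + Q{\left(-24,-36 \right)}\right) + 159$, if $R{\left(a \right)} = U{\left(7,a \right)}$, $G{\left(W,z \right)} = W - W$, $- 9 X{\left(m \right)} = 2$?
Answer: $\frac{9043}{4} \approx 2260.8$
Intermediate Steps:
$U{\left(V,M \right)} = \frac{V}{4}$
$X{\left(m \right)} = - \frac{2}{9}$ ($X{\left(m \right)} = \left(- \frac{1}{9}\right) 2 = - \frac{2}{9}$)
$Q{\left(E,l \right)} = \left(-11 + E\right) \left(E + l\right)$ ($Q{\left(E,l \right)} = \left(E + l\right) \left(-11 + E\right) = \left(-11 + E\right) \left(E + l\right)$)
$G{\left(W,z \right)} = 0$
$R{\left(a \right)} = \frac{7}{4}$ ($R{\left(a \right)} = \frac{1}{4} \cdot 7 = \frac{7}{4}$)
$\left(R{\left(G{\left(8,X{\left(-4 \right)} \right)} \right)} + Q{\left(-24,-36 \right)}\right) + 159 = \left(\frac{7}{4} - \left(-1524 - 576\right)\right) + 159 = \left(\frac{7}{4} + \left(576 + 264 + 396 + 864\right)\right) + 159 = \left(\frac{7}{4} + 2100\right) + 159 = \frac{8407}{4} + 159 = \frac{9043}{4}$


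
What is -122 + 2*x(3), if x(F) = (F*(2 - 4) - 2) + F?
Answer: -132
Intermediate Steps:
x(F) = -2 - F (x(F) = (F*(-2) - 2) + F = (-2*F - 2) + F = (-2 - 2*F) + F = -2 - F)
-122 + 2*x(3) = -122 + 2*(-2 - 1*3) = -122 + 2*(-2 - 3) = -122 + 2*(-5) = -122 - 10 = -132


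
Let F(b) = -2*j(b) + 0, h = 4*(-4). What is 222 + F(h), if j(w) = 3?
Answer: 216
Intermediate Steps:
h = -16
F(b) = -6 (F(b) = -2*3 + 0 = -6 + 0 = -6)
222 + F(h) = 222 - 6 = 216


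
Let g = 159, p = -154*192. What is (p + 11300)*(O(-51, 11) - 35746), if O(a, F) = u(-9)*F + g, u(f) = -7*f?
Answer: 637443592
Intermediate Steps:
p = -29568
O(a, F) = 159 + 63*F (O(a, F) = (-7*(-9))*F + 159 = 63*F + 159 = 159 + 63*F)
(p + 11300)*(O(-51, 11) - 35746) = (-29568 + 11300)*((159 + 63*11) - 35746) = -18268*((159 + 693) - 35746) = -18268*(852 - 35746) = -18268*(-34894) = 637443592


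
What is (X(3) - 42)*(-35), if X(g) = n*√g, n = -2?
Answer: 1470 + 70*√3 ≈ 1591.2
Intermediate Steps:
X(g) = -2*√g
(X(3) - 42)*(-35) = (-2*√3 - 42)*(-35) = (-42 - 2*√3)*(-35) = 1470 + 70*√3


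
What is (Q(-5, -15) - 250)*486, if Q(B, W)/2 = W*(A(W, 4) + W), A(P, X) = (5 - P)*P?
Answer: 4471200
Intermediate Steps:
A(P, X) = P*(5 - P)
Q(B, W) = 2*W*(W + W*(5 - W)) (Q(B, W) = 2*(W*(W*(5 - W) + W)) = 2*(W*(W + W*(5 - W))) = 2*W*(W + W*(5 - W)))
(Q(-5, -15) - 250)*486 = (2*(-15)**2*(6 - 1*(-15)) - 250)*486 = (2*225*(6 + 15) - 250)*486 = (2*225*21 - 250)*486 = (9450 - 250)*486 = 9200*486 = 4471200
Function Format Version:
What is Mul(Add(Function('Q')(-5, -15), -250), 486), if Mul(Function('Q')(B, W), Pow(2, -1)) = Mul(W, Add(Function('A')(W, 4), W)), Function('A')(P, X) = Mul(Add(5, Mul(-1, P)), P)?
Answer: 4471200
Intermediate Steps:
Function('A')(P, X) = Mul(P, Add(5, Mul(-1, P)))
Function('Q')(B, W) = Mul(2, W, Add(W, Mul(W, Add(5, Mul(-1, W))))) (Function('Q')(B, W) = Mul(2, Mul(W, Add(Mul(W, Add(5, Mul(-1, W))), W))) = Mul(2, Mul(W, Add(W, Mul(W, Add(5, Mul(-1, W)))))) = Mul(2, W, Add(W, Mul(W, Add(5, Mul(-1, W))))))
Mul(Add(Function('Q')(-5, -15), -250), 486) = Mul(Add(Mul(2, Pow(-15, 2), Add(6, Mul(-1, -15))), -250), 486) = Mul(Add(Mul(2, 225, Add(6, 15)), -250), 486) = Mul(Add(Mul(2, 225, 21), -250), 486) = Mul(Add(9450, -250), 486) = Mul(9200, 486) = 4471200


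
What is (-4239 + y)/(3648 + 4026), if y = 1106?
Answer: -3133/7674 ≈ -0.40826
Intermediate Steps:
(-4239 + y)/(3648 + 4026) = (-4239 + 1106)/(3648 + 4026) = -3133/7674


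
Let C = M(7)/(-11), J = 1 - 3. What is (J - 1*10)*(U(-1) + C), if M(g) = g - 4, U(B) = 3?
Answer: -360/11 ≈ -32.727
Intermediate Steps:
J = -2
M(g) = -4 + g
C = -3/11 (C = (-4 + 7)/(-11) = 3*(-1/11) = -3/11 ≈ -0.27273)
(J - 1*10)*(U(-1) + C) = (-2 - 1*10)*(3 - 3/11) = (-2 - 10)*(30/11) = -12*30/11 = -360/11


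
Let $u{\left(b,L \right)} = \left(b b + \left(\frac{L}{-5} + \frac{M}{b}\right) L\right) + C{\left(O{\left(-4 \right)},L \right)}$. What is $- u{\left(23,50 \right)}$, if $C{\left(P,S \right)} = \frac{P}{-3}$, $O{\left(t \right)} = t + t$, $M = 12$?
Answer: $- \frac{3985}{69} \approx -57.754$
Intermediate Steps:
$O{\left(t \right)} = 2 t$
$C{\left(P,S \right)} = - \frac{P}{3}$ ($C{\left(P,S \right)} = P \left(- \frac{1}{3}\right) = - \frac{P}{3}$)
$u{\left(b,L \right)} = \frac{8}{3} + b^{2} + L \left(\frac{12}{b} - \frac{L}{5}\right)$ ($u{\left(b,L \right)} = \left(b b + \left(\frac{L}{-5} + \frac{12}{b}\right) L\right) - \frac{2 \left(-4\right)}{3} = \left(b^{2} + \left(L \left(- \frac{1}{5}\right) + \frac{12}{b}\right) L\right) - - \frac{8}{3} = \left(b^{2} + \left(- \frac{L}{5} + \frac{12}{b}\right) L\right) + \frac{8}{3} = \left(b^{2} + \left(\frac{12}{b} - \frac{L}{5}\right) L\right) + \frac{8}{3} = \left(b^{2} + L \left(\frac{12}{b} - \frac{L}{5}\right)\right) + \frac{8}{3} = \frac{8}{3} + b^{2} + L \left(\frac{12}{b} - \frac{L}{5}\right)$)
$- u{\left(23,50 \right)} = - (\frac{8}{3} + 23^{2} - \frac{50^{2}}{5} + 12 \cdot 50 \cdot \frac{1}{23}) = - (\frac{8}{3} + 529 - 500 + 12 \cdot 50 \cdot \frac{1}{23}) = - (\frac{8}{3} + 529 - 500 + \frac{600}{23}) = \left(-1\right) \frac{3985}{69} = - \frac{3985}{69}$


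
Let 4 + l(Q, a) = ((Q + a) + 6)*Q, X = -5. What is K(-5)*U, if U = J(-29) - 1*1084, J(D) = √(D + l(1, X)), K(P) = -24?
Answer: 26016 - 24*I*√31 ≈ 26016.0 - 133.63*I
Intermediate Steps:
l(Q, a) = -4 + Q*(6 + Q + a) (l(Q, a) = -4 + ((Q + a) + 6)*Q = -4 + (6 + Q + a)*Q = -4 + Q*(6 + Q + a))
J(D) = √(-2 + D) (J(D) = √(D + (-4 + 1² + 6*1 + 1*(-5))) = √(D + (-4 + 1 + 6 - 5)) = √(D - 2) = √(-2 + D))
U = -1084 + I*√31 (U = √(-2 - 29) - 1*1084 = √(-31) - 1084 = I*√31 - 1084 = -1084 + I*√31 ≈ -1084.0 + 5.5678*I)
K(-5)*U = -24*(-1084 + I*√31) = 26016 - 24*I*√31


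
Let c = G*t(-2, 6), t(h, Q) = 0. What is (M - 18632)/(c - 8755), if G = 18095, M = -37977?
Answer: 56609/8755 ≈ 6.4659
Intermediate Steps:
c = 0 (c = 18095*0 = 0)
(M - 18632)/(c - 8755) = (-37977 - 18632)/(0 - 8755) = -56609/(-8755) = -56609*(-1/8755) = 56609/8755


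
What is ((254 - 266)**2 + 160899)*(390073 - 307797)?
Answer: 13249973868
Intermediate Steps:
((254 - 266)**2 + 160899)*(390073 - 307797) = ((-12)**2 + 160899)*82276 = (144 + 160899)*82276 = 161043*82276 = 13249973868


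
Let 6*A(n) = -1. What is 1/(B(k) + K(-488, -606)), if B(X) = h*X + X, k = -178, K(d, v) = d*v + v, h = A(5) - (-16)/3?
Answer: 3/882073 ≈ 3.4011e-6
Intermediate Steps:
A(n) = -1/6 (A(n) = (1/6)*(-1) = -1/6)
h = 31/6 (h = -1/6 - (-16)/3 = -1/6 - 4*(-4/3) = -1/6 + 16/3 = 31/6 ≈ 5.1667)
K(d, v) = v + d*v
B(X) = 37*X/6 (B(X) = 31*X/6 + X = 37*X/6)
1/(B(k) + K(-488, -606)) = 1/((37/6)*(-178) - 606*(1 - 488)) = 1/(-3293/3 - 606*(-487)) = 1/(-3293/3 + 295122) = 1/(882073/3) = 3/882073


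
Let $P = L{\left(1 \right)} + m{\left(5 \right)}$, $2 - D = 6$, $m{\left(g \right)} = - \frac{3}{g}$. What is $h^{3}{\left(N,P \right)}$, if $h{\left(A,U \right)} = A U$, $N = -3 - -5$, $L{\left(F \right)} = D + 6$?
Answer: $\frac{2744}{125} \approx 21.952$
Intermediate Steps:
$D = -4$ ($D = 2 - 6 = -4$)
$L{\left(F \right)} = 2$ ($L{\left(F \right)} = -4 + 6 = 2$)
$N = 2$ ($N = -3 + 5 = 2$)
$P = \frac{7}{5}$ ($P = 2 - \frac{3}{5} = \frac{7}{5} \approx 1.4$)
$h^{3}{\left(N,P \right)} = \left(2 \cdot \frac{7}{5}\right)^{3} = \left(\frac{14}{5}\right)^{3} = \frac{2744}{125}$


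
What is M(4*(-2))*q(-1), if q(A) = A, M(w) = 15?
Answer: -15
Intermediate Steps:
M(4*(-2))*q(-1) = 15*(-1) = -15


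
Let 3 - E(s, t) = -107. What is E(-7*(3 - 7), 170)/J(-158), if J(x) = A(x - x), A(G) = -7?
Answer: -110/7 ≈ -15.714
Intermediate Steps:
E(s, t) = 110 (E(s, t) = 3 - 1*(-107) = 3 + 107 = 110)
J(x) = -7
E(-7*(3 - 7), 170)/J(-158) = 110/(-7) = 110*(-⅐) = -110/7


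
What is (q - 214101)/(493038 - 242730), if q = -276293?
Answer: -245197/125154 ≈ -1.9592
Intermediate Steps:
(q - 214101)/(493038 - 242730) = (-276293 - 214101)/(493038 - 242730) = -490394/250308 = -490394*1/250308 = -245197/125154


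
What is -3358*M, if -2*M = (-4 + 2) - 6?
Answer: -13432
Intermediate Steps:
M = 4 (M = -((-4 + 2) - 6)/2 = -(-2 - 6)/2 = -½*(-8) = 4)
-3358*M = -3358*4 = -13432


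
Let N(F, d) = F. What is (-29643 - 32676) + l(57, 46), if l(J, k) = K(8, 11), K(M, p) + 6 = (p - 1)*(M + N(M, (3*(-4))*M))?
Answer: -62165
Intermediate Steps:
K(M, p) = -6 + 2*M*(-1 + p) (K(M, p) = -6 + (p - 1)*(M + M) = -6 + (-1 + p)*(2*M) = -6 + 2*M*(-1 + p))
l(J, k) = 154 (l(J, k) = -6 - 2*8 + 2*8*11 = -6 - 16 + 176 = 154)
(-29643 - 32676) + l(57, 46) = (-29643 - 32676) + 154 = -62319 + 154 = -62165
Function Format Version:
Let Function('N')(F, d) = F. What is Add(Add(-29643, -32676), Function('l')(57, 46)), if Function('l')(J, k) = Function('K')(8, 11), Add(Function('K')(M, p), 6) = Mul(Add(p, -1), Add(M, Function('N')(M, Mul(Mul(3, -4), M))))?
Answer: -62165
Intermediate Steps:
Function('K')(M, p) = Add(-6, Mul(2, M, Add(-1, p))) (Function('K')(M, p) = Add(-6, Mul(Add(p, -1), Add(M, M))) = Add(-6, Mul(Add(-1, p), Mul(2, M))) = Add(-6, Mul(2, M, Add(-1, p))))
Function('l')(J, k) = 154 (Function('l')(J, k) = Add(-6, Mul(-2, 8), Mul(2, 8, 11)) = Add(-6, -16, 176) = 154)
Add(Add(-29643, -32676), Function('l')(57, 46)) = Add(Add(-29643, -32676), 154) = Add(-62319, 154) = -62165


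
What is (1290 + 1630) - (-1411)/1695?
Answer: 4950811/1695 ≈ 2920.8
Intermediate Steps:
(1290 + 1630) - (-1411)/1695 = 2920 - (-1411)/1695 = 2920 - 1*(-1411/1695) = 2920 + 1411/1695 = 4950811/1695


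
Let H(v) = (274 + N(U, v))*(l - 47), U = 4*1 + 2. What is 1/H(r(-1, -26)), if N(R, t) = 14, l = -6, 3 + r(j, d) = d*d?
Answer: -1/15264 ≈ -6.5514e-5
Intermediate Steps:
r(j, d) = -3 + d**2 (r(j, d) = -3 + d*d = -3 + d**2)
U = 6 (U = 4 + 2 = 6)
H(v) = -15264 (H(v) = (274 + 14)*(-6 - 47) = 288*(-53) = -15264)
1/H(r(-1, -26)) = 1/(-15264) = -1/15264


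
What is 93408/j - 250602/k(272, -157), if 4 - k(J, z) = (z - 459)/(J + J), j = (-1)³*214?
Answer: -1839679848/37343 ≈ -49264.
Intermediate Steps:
j = -214 (j = -1*214 = -214)
k(J, z) = 4 - (-459 + z)/(2*J) (k(J, z) = 4 - (z - 459)/(J + J) = 4 - (-459 + z)/(2*J))
93408/j - 250602/k(272, -157) = 93408/(-214) - 250602*544/(459 - 1*(-157) + 8*272) = 93408*(-1/214) - 250602*544/(459 + 157 + 2176) = -46704/107 - 250602/((½)*(1/272)*2792) = -46704/107 - 250602/349/68 = -46704/107 - 250602*68/349 = -46704/107 - 17040936/349 = -1839679848/37343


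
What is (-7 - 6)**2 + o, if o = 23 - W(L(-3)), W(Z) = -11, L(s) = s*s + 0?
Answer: 203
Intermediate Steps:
L(s) = s**2 (L(s) = s**2 + 0 = s**2)
o = 34 (o = 23 - 1*(-11) = 23 + 11 = 34)
(-7 - 6)**2 + o = (-7 - 6)**2 + 34 = (-13)**2 + 34 = 169 + 34 = 203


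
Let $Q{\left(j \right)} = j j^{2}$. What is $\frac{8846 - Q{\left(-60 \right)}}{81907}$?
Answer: $\frac{224846}{81907} \approx 2.7451$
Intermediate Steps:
$Q{\left(j \right)} = j^{3}$
$\frac{8846 - Q{\left(-60 \right)}}{81907} = \frac{8846 - \left(-60\right)^{3}}{81907} = \left(8846 - -216000\right) \frac{1}{81907} = \left(8846 + 216000\right) \frac{1}{81907} = 224846 \cdot \frac{1}{81907} = \frac{224846}{81907}$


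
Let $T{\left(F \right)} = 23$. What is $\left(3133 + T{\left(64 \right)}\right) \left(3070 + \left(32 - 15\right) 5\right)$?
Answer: $9957180$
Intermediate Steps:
$\left(3133 + T{\left(64 \right)}\right) \left(3070 + \left(32 - 15\right) 5\right) = \left(3133 + 23\right) \left(3070 + \left(32 - 15\right) 5\right) = 3156 \left(3070 + 17 \cdot 5\right) = 3156 \left(3070 + 85\right) = 3156 \cdot 3155 = 9957180$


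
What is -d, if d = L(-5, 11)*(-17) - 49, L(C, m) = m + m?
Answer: 423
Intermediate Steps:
L(C, m) = 2*m
d = -423 (d = (2*11)*(-17) - 49 = 22*(-17) - 49 = -374 - 49 = -423)
-d = -1*(-423) = 423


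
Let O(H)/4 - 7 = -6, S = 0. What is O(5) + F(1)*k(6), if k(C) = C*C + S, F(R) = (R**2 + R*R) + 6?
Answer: 292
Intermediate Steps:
F(R) = 6 + 2*R**2 (F(R) = (R**2 + R**2) + 6 = 2*R**2 + 6 = 6 + 2*R**2)
k(C) = C**2 (k(C) = C*C + 0 = C**2 + 0 = C**2)
O(H) = 4 (O(H) = 28 + 4*(-6) = 28 - 24 = 4)
O(5) + F(1)*k(6) = 4 + (6 + 2*1**2)*6**2 = 4 + (6 + 2*1)*36 = 4 + (6 + 2)*36 = 4 + 8*36 = 4 + 288 = 292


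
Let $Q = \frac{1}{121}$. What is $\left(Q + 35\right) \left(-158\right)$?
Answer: $- \frac{669288}{121} \approx -5531.3$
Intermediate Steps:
$Q = \frac{1}{121} \approx 0.0082645$
$\left(Q + 35\right) \left(-158\right) = \left(\frac{1}{121} + 35\right) \left(-158\right) = \frac{4236}{121} \left(-158\right) = - \frac{669288}{121}$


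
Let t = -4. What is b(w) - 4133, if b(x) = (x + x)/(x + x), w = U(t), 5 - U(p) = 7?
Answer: -4132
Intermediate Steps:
U(p) = -2 (U(p) = 5 - 1*7 = 5 - 7 = -2)
w = -2
b(x) = 1 (b(x) = (2*x)/((2*x)) = (2*x)*(1/(2*x)) = 1)
b(w) - 4133 = 1 - 4133 = -4132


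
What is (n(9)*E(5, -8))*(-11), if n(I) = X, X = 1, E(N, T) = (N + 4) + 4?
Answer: -143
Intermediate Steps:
E(N, T) = 8 + N (E(N, T) = (4 + N) + 4 = 8 + N)
n(I) = 1
(n(9)*E(5, -8))*(-11) = (1*(8 + 5))*(-11) = (1*13)*(-11) = 13*(-11) = -143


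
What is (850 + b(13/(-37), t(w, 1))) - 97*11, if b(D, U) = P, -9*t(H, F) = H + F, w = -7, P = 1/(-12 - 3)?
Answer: -3256/15 ≈ -217.07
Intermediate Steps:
P = -1/15 (P = 1/(-15) = -1/15 ≈ -0.066667)
t(H, F) = -F/9 - H/9 (t(H, F) = -(H + F)/9 = -(F + H)/9 = -F/9 - H/9)
b(D, U) = -1/15
(850 + b(13/(-37), t(w, 1))) - 97*11 = (850 - 1/15) - 97*11 = 12749/15 - 1067 = -3256/15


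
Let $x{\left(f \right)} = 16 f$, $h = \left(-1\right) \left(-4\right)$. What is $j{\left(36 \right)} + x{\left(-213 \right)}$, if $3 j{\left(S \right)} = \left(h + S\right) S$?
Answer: $-2928$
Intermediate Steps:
$h = 4$
$j{\left(S \right)} = \frac{S \left(4 + S\right)}{3}$ ($j{\left(S \right)} = \frac{\left(4 + S\right) S}{3} = \frac{S \left(4 + S\right)}{3}$)
$j{\left(36 \right)} + x{\left(-213 \right)} = \frac{1}{3} \cdot 36 \left(4 + 36\right) + 16 \left(-213\right) = \frac{1}{3} \cdot 36 \cdot 40 - 3408 = 480 - 3408 = -2928$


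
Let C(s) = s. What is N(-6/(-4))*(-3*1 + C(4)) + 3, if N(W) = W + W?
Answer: 6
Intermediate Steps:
N(W) = 2*W
N(-6/(-4))*(-3*1 + C(4)) + 3 = (2*(-6/(-4)))*(-3*1 + 4) + 3 = (2*(-6*(-1/4)))*(-3 + 4) + 3 = (2*(3/2))*1 + 3 = 3*1 + 3 = 3 + 3 = 6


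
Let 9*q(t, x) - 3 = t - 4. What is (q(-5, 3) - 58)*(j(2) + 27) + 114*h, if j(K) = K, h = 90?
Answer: 25676/3 ≈ 8558.7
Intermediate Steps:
q(t, x) = -1/9 + t/9 (q(t, x) = 1/3 + (t - 4)/9 = 1/3 + (-4 + t)/9 = 1/3 + (-4/9 + t/9) = -1/9 + t/9)
(q(-5, 3) - 58)*(j(2) + 27) + 114*h = ((-1/9 + (1/9)*(-5)) - 58)*(2 + 27) + 114*90 = ((-1/9 - 5/9) - 58)*29 + 10260 = (-2/3 - 58)*29 + 10260 = -176/3*29 + 10260 = -5104/3 + 10260 = 25676/3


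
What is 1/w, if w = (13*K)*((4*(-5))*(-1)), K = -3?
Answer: -1/780 ≈ -0.0012821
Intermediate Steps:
w = -780 (w = (13*(-3))*((4*(-5))*(-1)) = -(-780)*(-1) = -39*20 = -780)
1/w = 1/(-780) = -1/780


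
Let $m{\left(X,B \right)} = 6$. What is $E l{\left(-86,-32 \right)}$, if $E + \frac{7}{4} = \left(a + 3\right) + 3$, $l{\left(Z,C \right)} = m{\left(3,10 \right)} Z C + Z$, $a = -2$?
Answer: $\frac{73917}{2} \approx 36959.0$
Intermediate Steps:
$l{\left(Z,C \right)} = Z + 6 C Z$ ($l{\left(Z,C \right)} = 6 Z C + Z = 6 C Z + Z = Z + 6 C Z$)
$E = \frac{9}{4}$ ($E = - \frac{7}{4} + \left(\left(-2 + 3\right) + 3\right) = - \frac{7}{4} + \left(1 + 3\right) = - \frac{7}{4} + 4 = \frac{9}{4} \approx 2.25$)
$E l{\left(-86,-32 \right)} = \frac{9 \left(- 86 \left(1 + 6 \left(-32\right)\right)\right)}{4} = \frac{9 \left(- 86 \left(1 - 192\right)\right)}{4} = \frac{9 \left(\left(-86\right) \left(-191\right)\right)}{4} = \frac{9}{4} \cdot 16426 = \frac{73917}{2}$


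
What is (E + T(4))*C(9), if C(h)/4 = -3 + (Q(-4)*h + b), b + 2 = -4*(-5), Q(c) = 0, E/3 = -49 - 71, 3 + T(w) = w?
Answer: -21540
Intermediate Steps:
T(w) = -3 + w
E = -360 (E = 3*(-49 - 71) = 3*(-120) = -360)
b = 18 (b = -2 - 4*(-5) = -2 + 20 = 18)
C(h) = 60 (C(h) = 4*(-3 + (0*h + 18)) = 4*(-3 + (0 + 18)) = 4*(-3 + 18) = 4*15 = 60)
(E + T(4))*C(9) = (-360 + (-3 + 4))*60 = (-360 + 1)*60 = -359*60 = -21540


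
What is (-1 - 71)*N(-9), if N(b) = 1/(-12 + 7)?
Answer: 72/5 ≈ 14.400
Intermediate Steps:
N(b) = -1/5 (N(b) = 1/(-5) = -1/5)
(-1 - 71)*N(-9) = (-1 - 71)*(-1/5) = -72*(-1/5) = 72/5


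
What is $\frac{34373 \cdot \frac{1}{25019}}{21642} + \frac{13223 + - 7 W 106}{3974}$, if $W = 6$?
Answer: $\frac{1187323191490}{537941700213} \approx 2.2072$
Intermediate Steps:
$\frac{34373 \cdot \frac{1}{25019}}{21642} + \frac{13223 + - 7 W 106}{3974} = \frac{34373 \cdot \frac{1}{25019}}{21642} + \frac{13223 + \left(-7\right) 6 \cdot 106}{3974} = 34373 \cdot \frac{1}{25019} \cdot \frac{1}{21642} + \left(13223 - 4452\right) \frac{1}{3974} = \frac{34373}{25019} \cdot \frac{1}{21642} + \left(13223 - 4452\right) \frac{1}{3974} = \frac{34373}{541461198} + 8771 \cdot \frac{1}{3974} = \frac{34373}{541461198} + \frac{8771}{3974} = \frac{1187323191490}{537941700213}$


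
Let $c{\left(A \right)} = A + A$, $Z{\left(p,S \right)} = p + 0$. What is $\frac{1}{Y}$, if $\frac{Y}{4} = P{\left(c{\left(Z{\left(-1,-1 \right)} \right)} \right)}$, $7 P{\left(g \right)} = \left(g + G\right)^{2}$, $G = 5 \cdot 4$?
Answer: $\frac{7}{1296} \approx 0.0054012$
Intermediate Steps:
$Z{\left(p,S \right)} = p$
$c{\left(A \right)} = 2 A$
$G = 20$
$P{\left(g \right)} = \frac{\left(20 + g\right)^{2}}{7}$ ($P{\left(g \right)} = \frac{\left(g + 20\right)^{2}}{7} = \frac{\left(20 + g\right)^{2}}{7}$)
$Y = \frac{1296}{7}$ ($Y = 4 \frac{\left(20 + 2 \left(-1\right)\right)^{2}}{7} = 4 \frac{\left(20 - 2\right)^{2}}{7} = 4 \frac{18^{2}}{7} = 4 \cdot \frac{1}{7} \cdot 324 = 4 \cdot \frac{324}{7} = \frac{1296}{7} \approx 185.14$)
$\frac{1}{Y} = \frac{1}{\frac{1296}{7}} = \frac{7}{1296}$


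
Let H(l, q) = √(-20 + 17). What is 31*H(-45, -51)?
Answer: 31*I*√3 ≈ 53.694*I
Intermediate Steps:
H(l, q) = I*√3 (H(l, q) = √(-3) = I*√3)
31*H(-45, -51) = 31*(I*√3) = 31*I*√3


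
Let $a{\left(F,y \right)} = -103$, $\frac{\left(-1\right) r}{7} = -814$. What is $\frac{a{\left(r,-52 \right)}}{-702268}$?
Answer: $\frac{103}{702268} \approx 0.00014667$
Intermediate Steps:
$r = 5698$ ($r = \left(-7\right) \left(-814\right) = 5698$)
$\frac{a{\left(r,-52 \right)}}{-702268} = - \frac{103}{-702268} = \left(-103\right) \left(- \frac{1}{702268}\right) = \frac{103}{702268}$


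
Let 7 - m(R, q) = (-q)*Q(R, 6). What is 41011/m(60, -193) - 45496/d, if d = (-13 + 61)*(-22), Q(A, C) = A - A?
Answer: 495751/84 ≈ 5901.8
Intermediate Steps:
Q(A, C) = 0
m(R, q) = 7 (m(R, q) = 7 - (-q)*0 = 7 - 1*0 = 7 + 0 = 7)
d = -1056 (d = 48*(-22) = -1056)
41011/m(60, -193) - 45496/d = 41011/7 - 45496/(-1056) = 41011*(⅐) - 45496*(-1/1056) = 41011/7 + 517/12 = 495751/84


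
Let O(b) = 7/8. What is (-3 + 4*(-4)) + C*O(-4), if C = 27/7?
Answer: -125/8 ≈ -15.625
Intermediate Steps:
O(b) = 7/8 (O(b) = 7*(⅛) = 7/8)
C = 27/7 (C = 27*(⅐) = 27/7 ≈ 3.8571)
(-3 + 4*(-4)) + C*O(-4) = (-3 + 4*(-4)) + (27/7)*(7/8) = (-3 - 16) + 27/8 = -19 + 27/8 = -125/8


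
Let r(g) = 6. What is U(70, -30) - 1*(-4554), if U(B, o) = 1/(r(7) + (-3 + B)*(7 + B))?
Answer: 23521411/5165 ≈ 4554.0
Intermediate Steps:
U(B, o) = 1/(6 + (-3 + B)*(7 + B))
U(70, -30) - 1*(-4554) = 1/(-15 + 70**2 + 4*70) - 1*(-4554) = 1/(-15 + 4900 + 280) + 4554 = 1/5165 + 4554 = 23521411/5165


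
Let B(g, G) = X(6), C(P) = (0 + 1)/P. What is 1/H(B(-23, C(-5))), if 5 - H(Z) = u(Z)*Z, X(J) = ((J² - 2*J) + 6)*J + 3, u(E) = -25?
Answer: 1/4580 ≈ 0.00021834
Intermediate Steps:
C(P) = 1/P
X(J) = 3 + J*(6 + J² - 2*J) (X(J) = (6 + J² - 2*J)*J + 3 = J*(6 + J² - 2*J) + 3 = 3 + J*(6 + J² - 2*J))
B(g, G) = 183 (B(g, G) = 3 + 6³ - 2*6² + 6*6 = 3 + 216 - 2*36 + 36 = 3 + 216 - 72 + 36 = 183)
H(Z) = 5 + 25*Z (H(Z) = 5 - (-25)*Z = 5 + 25*Z)
1/H(B(-23, C(-5))) = 1/(5 + 25*183) = 1/(5 + 4575) = 1/4580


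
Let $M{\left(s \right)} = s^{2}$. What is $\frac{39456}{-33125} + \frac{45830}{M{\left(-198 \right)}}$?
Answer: $- \frac{14357137}{649316250} \approx -0.022111$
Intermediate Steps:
$\frac{39456}{-33125} + \frac{45830}{M{\left(-198 \right)}} = \frac{39456}{-33125} + \frac{45830}{\left(-198\right)^{2}} = 39456 \left(- \frac{1}{33125}\right) + \frac{45830}{39204} = - \frac{39456}{33125} + 45830 \cdot \frac{1}{39204} = - \frac{39456}{33125} + \frac{22915}{19602} = - \frac{14357137}{649316250}$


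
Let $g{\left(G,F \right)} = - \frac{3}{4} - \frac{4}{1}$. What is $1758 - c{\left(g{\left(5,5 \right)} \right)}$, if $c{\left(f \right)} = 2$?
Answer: $1756$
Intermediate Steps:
$g{\left(G,F \right)} = - \frac{19}{4}$ ($g{\left(G,F \right)} = \left(-3\right) \frac{1}{4} - 4 = - \frac{3}{4} - 4 = - \frac{19}{4}$)
$1758 - c{\left(g{\left(5,5 \right)} \right)} = 1758 - 2 = 1756$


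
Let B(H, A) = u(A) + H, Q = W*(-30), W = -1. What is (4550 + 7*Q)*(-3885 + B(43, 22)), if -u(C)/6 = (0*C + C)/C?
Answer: -18316480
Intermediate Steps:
u(C) = -6 (u(C) = -6*(0*C + C)/C = -6*(0 + C)/C = -6*C/C = -6*1 = -6)
Q = 30 (Q = -1*(-30) = 30)
B(H, A) = -6 + H
(4550 + 7*Q)*(-3885 + B(43, 22)) = (4550 + 7*30)*(-3885 + (-6 + 43)) = (4550 + 210)*(-3885 + 37) = 4760*(-3848) = -18316480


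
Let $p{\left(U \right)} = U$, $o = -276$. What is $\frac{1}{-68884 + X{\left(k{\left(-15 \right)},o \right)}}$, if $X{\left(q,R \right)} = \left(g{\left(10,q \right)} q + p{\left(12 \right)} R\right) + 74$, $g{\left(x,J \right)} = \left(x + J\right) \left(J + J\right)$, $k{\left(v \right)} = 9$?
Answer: $- \frac{1}{69044} \approx -1.4484 \cdot 10^{-5}$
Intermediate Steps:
$g{\left(x,J \right)} = 2 J \left(J + x\right)$ ($g{\left(x,J \right)} = \left(J + x\right) 2 J = 2 J \left(J + x\right)$)
$X{\left(q,R \right)} = 74 + 12 R + 2 q^{2} \left(10 + q\right)$ ($X{\left(q,R \right)} = \left(2 q \left(q + 10\right) q + 12 R\right) + 74 = \left(2 q \left(10 + q\right) q + 12 R\right) + 74 = \left(2 q^{2} \left(10 + q\right) + 12 R\right) + 74 = \left(12 R + 2 q^{2} \left(10 + q\right)\right) + 74 = 74 + 12 R + 2 q^{2} \left(10 + q\right)$)
$\frac{1}{-68884 + X{\left(k{\left(-15 \right)},o \right)}} = \frac{1}{-68884 + \left(74 + 12 \left(-276\right) + 2 \cdot 9^{2} \left(10 + 9\right)\right)} = \frac{1}{-68884 + \left(74 - 3312 + 2 \cdot 81 \cdot 19\right)} = \frac{1}{-68884 + \left(74 - 3312 + 3078\right)} = \frac{1}{-68884 - 160} = \frac{1}{-69044} = - \frac{1}{69044}$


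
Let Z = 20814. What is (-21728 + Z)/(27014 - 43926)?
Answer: 457/8456 ≈ 0.054044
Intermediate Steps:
(-21728 + Z)/(27014 - 43926) = (-21728 + 20814)/(27014 - 43926) = -914/(-16912) = -914*(-1/16912) = 457/8456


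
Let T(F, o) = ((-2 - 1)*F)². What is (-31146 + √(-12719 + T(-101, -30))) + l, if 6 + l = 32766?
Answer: 1614 + √79090 ≈ 1895.2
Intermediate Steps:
l = 32760 (l = -6 + 32766 = 32760)
T(F, o) = 9*F² (T(F, o) = (-3*F)² = 9*F²)
(-31146 + √(-12719 + T(-101, -30))) + l = (-31146 + √(-12719 + 9*(-101)²)) + 32760 = (-31146 + √(-12719 + 9*10201)) + 32760 = (-31146 + √(-12719 + 91809)) + 32760 = (-31146 + √79090) + 32760 = 1614 + √79090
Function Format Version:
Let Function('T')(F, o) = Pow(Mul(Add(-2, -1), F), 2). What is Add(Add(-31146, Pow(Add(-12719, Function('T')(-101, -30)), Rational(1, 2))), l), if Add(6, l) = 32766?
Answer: Add(1614, Pow(79090, Rational(1, 2))) ≈ 1895.2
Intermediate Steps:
l = 32760 (l = Add(-6, 32766) = 32760)
Function('T')(F, o) = Mul(9, Pow(F, 2)) (Function('T')(F, o) = Pow(Mul(-3, F), 2) = Mul(9, Pow(F, 2)))
Add(Add(-31146, Pow(Add(-12719, Function('T')(-101, -30)), Rational(1, 2))), l) = Add(Add(-31146, Pow(Add(-12719, Mul(9, Pow(-101, 2))), Rational(1, 2))), 32760) = Add(Add(-31146, Pow(Add(-12719, Mul(9, 10201)), Rational(1, 2))), 32760) = Add(Add(-31146, Pow(Add(-12719, 91809), Rational(1, 2))), 32760) = Add(Add(-31146, Pow(79090, Rational(1, 2))), 32760) = Add(1614, Pow(79090, Rational(1, 2)))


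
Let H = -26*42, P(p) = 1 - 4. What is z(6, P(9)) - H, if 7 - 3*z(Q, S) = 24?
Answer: 3259/3 ≈ 1086.3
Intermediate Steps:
P(p) = -3
z(Q, S) = -17/3 (z(Q, S) = 7/3 - ⅓*24 = 7/3 - 8 = -17/3)
H = -1092
z(6, P(9)) - H = -17/3 - 1*(-1092) = -17/3 + 1092 = 3259/3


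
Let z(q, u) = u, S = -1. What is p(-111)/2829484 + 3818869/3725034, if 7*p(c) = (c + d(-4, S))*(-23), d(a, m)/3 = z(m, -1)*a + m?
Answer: 9455842508117/9222433589649 ≈ 1.0253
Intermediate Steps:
d(a, m) = -3*a + 3*m (d(a, m) = 3*(-a + m) = 3*(m - a) = -3*a + 3*m)
p(c) = -207/7 - 23*c/7 (p(c) = ((c + (-3*(-4) + 3*(-1)))*(-23))/7 = ((c + (12 - 3))*(-23))/7 = ((c + 9)*(-23))/7 = ((9 + c)*(-23))/7 = (-207 - 23*c)/7 = -207/7 - 23*c/7)
p(-111)/2829484 + 3818869/3725034 = (-207/7 - 23/7*(-111))/2829484 + 3818869/3725034 = (-207/7 + 2553/7)*(1/2829484) + 3818869*(1/3725034) = (2346/7)*(1/2829484) + 3818869/3725034 = 1173/9903194 + 3818869/3725034 = 9455842508117/9222433589649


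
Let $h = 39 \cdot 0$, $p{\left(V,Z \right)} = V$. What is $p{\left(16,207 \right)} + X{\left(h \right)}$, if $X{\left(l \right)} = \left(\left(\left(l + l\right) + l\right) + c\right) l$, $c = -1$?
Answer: $16$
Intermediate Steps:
$h = 0$
$X{\left(l \right)} = l \left(-1 + 3 l\right)$ ($X{\left(l \right)} = \left(\left(\left(l + l\right) + l\right) - 1\right) l = \left(\left(2 l + l\right) - 1\right) l = \left(3 l - 1\right) l = \left(-1 + 3 l\right) l = l \left(-1 + 3 l\right)$)
$p{\left(16,207 \right)} + X{\left(h \right)} = 16 + 0 \left(-1 + 3 \cdot 0\right) = 16 + 0 \left(-1 + 0\right) = 16 + 0 \left(-1\right) = 16 + 0 = 16$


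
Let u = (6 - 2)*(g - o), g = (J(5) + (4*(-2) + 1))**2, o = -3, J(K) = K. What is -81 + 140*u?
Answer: 3839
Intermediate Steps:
g = 4 (g = (5 + (4*(-2) + 1))**2 = (5 + (-8 + 1))**2 = (5 - 7)**2 = (-2)**2 = 4)
u = 28 (u = (6 - 2)*(4 - 1*(-3)) = 4*(4 + 3) = 4*7 = 28)
-81 + 140*u = -81 + 140*28 = -81 + 3920 = 3839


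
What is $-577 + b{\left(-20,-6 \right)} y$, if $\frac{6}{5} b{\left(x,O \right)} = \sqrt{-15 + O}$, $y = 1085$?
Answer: $-577 + \frac{5425 i \sqrt{21}}{6} \approx -577.0 + 4143.4 i$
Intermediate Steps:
$b{\left(x,O \right)} = \frac{5 \sqrt{-15 + O}}{6}$
$-577 + b{\left(-20,-6 \right)} y = -577 + \frac{5 \sqrt{-15 - 6}}{6} \cdot 1085 = -577 + \frac{5 \sqrt{-21}}{6} \cdot 1085 = -577 + \frac{5 i \sqrt{21}}{6} \cdot 1085 = -577 + \frac{5425 i \sqrt{21}}{6}$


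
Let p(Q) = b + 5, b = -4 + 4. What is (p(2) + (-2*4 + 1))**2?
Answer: 4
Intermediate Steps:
b = 0
p(Q) = 5 (p(Q) = 0 + 5 = 5)
(p(2) + (-2*4 + 1))**2 = (5 + (-2*4 + 1))**2 = (5 + (-8 + 1))**2 = (5 - 7)**2 = (-2)**2 = 4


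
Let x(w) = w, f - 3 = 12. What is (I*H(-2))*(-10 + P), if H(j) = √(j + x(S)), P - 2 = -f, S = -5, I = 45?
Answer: -1035*I*√7 ≈ -2738.4*I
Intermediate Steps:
f = 15 (f = 3 + 12 = 15)
P = -13 (P = 2 - 1*15 = 2 - 15 = -13)
H(j) = √(-5 + j) (H(j) = √(j - 5) = √(-5 + j))
(I*H(-2))*(-10 + P) = (45*√(-5 - 2))*(-10 - 13) = (45*√(-7))*(-23) = (45*(I*√7))*(-23) = (45*I*√7)*(-23) = -1035*I*√7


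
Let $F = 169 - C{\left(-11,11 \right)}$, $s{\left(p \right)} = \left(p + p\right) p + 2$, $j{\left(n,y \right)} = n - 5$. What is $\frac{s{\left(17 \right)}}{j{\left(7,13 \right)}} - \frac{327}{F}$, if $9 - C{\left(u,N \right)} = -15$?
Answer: $\frac{41723}{145} \approx 287.74$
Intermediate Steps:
$C{\left(u,N \right)} = 24$ ($C{\left(u,N \right)} = 9 - -15 = 9 + 15 = 24$)
$j{\left(n,y \right)} = -5 + n$
$s{\left(p \right)} = 2 + 2 p^{2}$ ($s{\left(p \right)} = 2 p p + 2 = 2 p^{2} + 2 = 2 + 2 p^{2}$)
$F = 145$ ($F = 169 - 24 = 145$)
$\frac{s{\left(17 \right)}}{j{\left(7,13 \right)}} - \frac{327}{F} = \frac{2 + 2 \cdot 17^{2}}{-5 + 7} - \frac{327}{145} = \frac{2 + 2 \cdot 289}{2} - \frac{327}{145} = \left(2 + 578\right) \frac{1}{2} - \frac{327}{145} = 580 \cdot \frac{1}{2} - \frac{327}{145} = 290 - \frac{327}{145} = \frac{41723}{145}$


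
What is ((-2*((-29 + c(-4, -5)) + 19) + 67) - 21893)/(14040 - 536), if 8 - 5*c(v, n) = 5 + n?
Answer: -54523/33760 ≈ -1.6150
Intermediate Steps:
c(v, n) = ⅗ - n/5 (c(v, n) = 8/5 - (5 + n)/5 = 8/5 + (-1 - n/5) = ⅗ - n/5)
((-2*((-29 + c(-4, -5)) + 19) + 67) - 21893)/(14040 - 536) = ((-2*((-29 + (⅗ - ⅕*(-5))) + 19) + 67) - 21893)/(14040 - 536) = ((-2*((-29 + (⅗ + 1)) + 19) + 67) - 21893)/13504 = ((-2*((-29 + 8/5) + 19) + 67) - 21893)*(1/13504) = ((-2*(-137/5 + 19) + 67) - 21893)*(1/13504) = ((-2*(-42/5) + 67) - 21893)*(1/13504) = ((84/5 + 67) - 21893)*(1/13504) = (419/5 - 21893)*(1/13504) = -109046/5*1/13504 = -54523/33760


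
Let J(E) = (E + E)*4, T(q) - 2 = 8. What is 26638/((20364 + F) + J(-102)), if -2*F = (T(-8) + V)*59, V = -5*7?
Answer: 53276/40571 ≈ 1.3132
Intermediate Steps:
T(q) = 10 (T(q) = 2 + 8 = 10)
J(E) = 8*E (J(E) = (2*E)*4 = 8*E)
V = -35
F = 1475/2 (F = -(10 - 35)*59/2 = -(-25)*59/2 = -½*(-1475) = 1475/2 ≈ 737.50)
26638/((20364 + F) + J(-102)) = 26638/((20364 + 1475/2) + 8*(-102)) = 26638/(42203/2 - 816) = 26638/(40571/2) = 26638*(2/40571) = 53276/40571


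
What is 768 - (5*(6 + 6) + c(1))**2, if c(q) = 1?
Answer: -2953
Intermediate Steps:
768 - (5*(6 + 6) + c(1))**2 = 768 - (5*(6 + 6) + 1)**2 = 768 - (5*12 + 1)**2 = 768 - (60 + 1)**2 = 768 - 1*61**2 = 768 - 1*3721 = 768 - 3721 = -2953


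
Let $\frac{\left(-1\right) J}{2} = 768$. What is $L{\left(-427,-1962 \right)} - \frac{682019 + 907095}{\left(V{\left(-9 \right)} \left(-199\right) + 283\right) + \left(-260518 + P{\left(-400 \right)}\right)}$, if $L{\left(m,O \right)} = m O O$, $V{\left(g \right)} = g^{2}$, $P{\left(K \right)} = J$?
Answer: $- \frac{228385644745103}{138945} \approx -1.6437 \cdot 10^{9}$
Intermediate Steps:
$J = -1536$ ($J = \left(-2\right) 768 = -1536$)
$P{\left(K \right)} = -1536$
$L{\left(m,O \right)} = m O^{2}$ ($L{\left(m,O \right)} = O m O = m O^{2}$)
$L{\left(-427,-1962 \right)} - \frac{682019 + 907095}{\left(V{\left(-9 \right)} \left(-199\right) + 283\right) + \left(-260518 + P{\left(-400 \right)}\right)} = - 427 \left(-1962\right)^{2} - \frac{682019 + 907095}{\left(\left(-9\right)^{2} \left(-199\right) + 283\right) - 262054} = \left(-427\right) 3849444 - \frac{1589114}{\left(81 \left(-199\right) + 283\right) - 262054} = -1643712588 - \frac{1589114}{\left(-16119 + 283\right) - 262054} = -1643712588 - \frac{1589114}{-15836 - 262054} = -1643712588 - \frac{1589114}{-277890} = -1643712588 - 1589114 \left(- \frac{1}{277890}\right) = -1643712588 - - \frac{794557}{138945} = -1643712588 + \frac{794557}{138945} = - \frac{228385644745103}{138945}$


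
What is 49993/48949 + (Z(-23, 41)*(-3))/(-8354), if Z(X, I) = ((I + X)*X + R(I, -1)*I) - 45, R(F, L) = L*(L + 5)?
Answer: 326155841/408919946 ≈ 0.79760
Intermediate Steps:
R(F, L) = L*(5 + L)
Z(X, I) = -45 - 4*I + X*(I + X) (Z(X, I) = ((I + X)*X + (-(5 - 1))*I) - 45 = (X*(I + X) + (-1*4)*I) - 45 = (X*(I + X) - 4*I) - 45 = (-4*I + X*(I + X)) - 45 = -45 - 4*I + X*(I + X))
49993/48949 + (Z(-23, 41)*(-3))/(-8354) = 49993/48949 + ((-45 + (-23)² - 4*41 + 41*(-23))*(-3))/(-8354) = 49993*(1/48949) + ((-45 + 529 - 164 - 943)*(-3))*(-1/8354) = 49993/48949 - 623*(-3)*(-1/8354) = 49993/48949 + 1869*(-1/8354) = 49993/48949 - 1869/8354 = 326155841/408919946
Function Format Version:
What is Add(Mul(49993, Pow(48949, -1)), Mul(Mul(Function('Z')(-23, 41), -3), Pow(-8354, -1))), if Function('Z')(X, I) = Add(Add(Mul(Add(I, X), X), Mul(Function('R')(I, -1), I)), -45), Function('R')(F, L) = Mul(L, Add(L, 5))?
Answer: Rational(326155841, 408919946) ≈ 0.79760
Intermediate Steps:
Function('R')(F, L) = Mul(L, Add(5, L))
Function('Z')(X, I) = Add(-45, Mul(-4, I), Mul(X, Add(I, X))) (Function('Z')(X, I) = Add(Add(Mul(Add(I, X), X), Mul(Mul(-1, Add(5, -1)), I)), -45) = Add(Add(Mul(X, Add(I, X)), Mul(Mul(-1, 4), I)), -45) = Add(Add(Mul(X, Add(I, X)), Mul(-4, I)), -45) = Add(Add(Mul(-4, I), Mul(X, Add(I, X))), -45) = Add(-45, Mul(-4, I), Mul(X, Add(I, X))))
Add(Mul(49993, Pow(48949, -1)), Mul(Mul(Function('Z')(-23, 41), -3), Pow(-8354, -1))) = Add(Mul(49993, Pow(48949, -1)), Mul(Mul(Add(-45, Pow(-23, 2), Mul(-4, 41), Mul(41, -23)), -3), Pow(-8354, -1))) = Add(Mul(49993, Rational(1, 48949)), Mul(Mul(Add(-45, 529, -164, -943), -3), Rational(-1, 8354))) = Add(Rational(49993, 48949), Mul(Mul(-623, -3), Rational(-1, 8354))) = Add(Rational(49993, 48949), Mul(1869, Rational(-1, 8354))) = Add(Rational(49993, 48949), Rational(-1869, 8354)) = Rational(326155841, 408919946)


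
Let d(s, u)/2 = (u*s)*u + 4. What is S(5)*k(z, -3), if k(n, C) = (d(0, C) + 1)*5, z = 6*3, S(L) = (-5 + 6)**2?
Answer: 45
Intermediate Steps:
d(s, u) = 8 + 2*s*u**2 (d(s, u) = 2*((u*s)*u + 4) = 2*((s*u)*u + 4) = 2*(s*u**2 + 4) = 2*(4 + s*u**2) = 8 + 2*s*u**2)
S(L) = 1 (S(L) = 1**2 = 1)
z = 18
k(n, C) = 45 (k(n, C) = ((8 + 2*0*C**2) + 1)*5 = ((8 + 0) + 1)*5 = (8 + 1)*5 = 9*5 = 45)
S(5)*k(z, -3) = 1*45 = 45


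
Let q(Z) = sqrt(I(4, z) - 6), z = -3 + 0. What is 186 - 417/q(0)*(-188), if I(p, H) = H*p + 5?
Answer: 186 - 78396*I*sqrt(13)/13 ≈ 186.0 - 21743.0*I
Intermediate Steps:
z = -3
I(p, H) = 5 + H*p
q(Z) = I*sqrt(13) (q(Z) = sqrt((5 - 3*4) - 6) = sqrt((5 - 12) - 6) = sqrt(-7 - 6) = sqrt(-13) = I*sqrt(13))
186 - 417/q(0)*(-188) = 186 - 417*(-I*sqrt(13)/13)*(-188) = 186 - (-417)*I*sqrt(13)/13*(-188) = 186 + (417*I*sqrt(13)/13)*(-188) = 186 - 78396*I*sqrt(13)/13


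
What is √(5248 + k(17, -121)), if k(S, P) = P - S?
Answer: √5110 ≈ 71.484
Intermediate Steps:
√(5248 + k(17, -121)) = √(5248 + (-121 - 1*17)) = √(5248 + (-121 - 17)) = √(5248 - 138) = √5110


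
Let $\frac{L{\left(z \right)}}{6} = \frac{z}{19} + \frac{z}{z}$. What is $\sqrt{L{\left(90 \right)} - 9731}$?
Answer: $\frac{i \sqrt{3500465}}{19} \approx 98.471 i$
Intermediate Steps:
$L{\left(z \right)} = 6 + \frac{6 z}{19}$ ($L{\left(z \right)} = 6 \left(\frac{z}{19} + \frac{z}{z}\right) = 6 \left(z \frac{1}{19} + 1\right) = 6 \left(\frac{z}{19} + 1\right) = 6 \left(1 + \frac{z}{19}\right) = 6 + \frac{6 z}{19}$)
$\sqrt{L{\left(90 \right)} - 9731} = \sqrt{\left(6 + \frac{6}{19} \cdot 90\right) - 9731} = \sqrt{\left(6 + \frac{540}{19}\right) - 9731} = \sqrt{\frac{654}{19} - 9731} = \sqrt{- \frac{184235}{19}} = \frac{i \sqrt{3500465}}{19}$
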